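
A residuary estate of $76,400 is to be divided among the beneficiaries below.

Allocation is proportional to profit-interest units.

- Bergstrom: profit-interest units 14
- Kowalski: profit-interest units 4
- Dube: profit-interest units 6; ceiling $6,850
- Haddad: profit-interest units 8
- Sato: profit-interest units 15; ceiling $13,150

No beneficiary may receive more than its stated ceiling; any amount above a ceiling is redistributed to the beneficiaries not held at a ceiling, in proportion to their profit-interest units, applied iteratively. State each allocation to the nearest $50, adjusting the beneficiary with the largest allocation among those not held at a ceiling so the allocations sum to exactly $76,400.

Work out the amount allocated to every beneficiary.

Bergstrom: $30,350 | Kowalski: $8,700 | Dube: $6,850 | Haddad: $17,350 | Sato: $13,150

Sum of profit-interest units: 47.
Proportional shares (ignoring caps): Bergstrom 22,757.45; Kowalski 6,502.13; Dube 9,753.19; Haddad 13,004.26; Sato 24,382.98.
Held at cap: Dube ($6,850), Sato ($13,150); balance $56,400 reallocated over remaining profit-interest units 26.
Shares after redistribution: Bergstrom 30,369.23 → $30,350; Kowalski 8,676.92 → $8,700; Haddad 17,353.85 → $17,350.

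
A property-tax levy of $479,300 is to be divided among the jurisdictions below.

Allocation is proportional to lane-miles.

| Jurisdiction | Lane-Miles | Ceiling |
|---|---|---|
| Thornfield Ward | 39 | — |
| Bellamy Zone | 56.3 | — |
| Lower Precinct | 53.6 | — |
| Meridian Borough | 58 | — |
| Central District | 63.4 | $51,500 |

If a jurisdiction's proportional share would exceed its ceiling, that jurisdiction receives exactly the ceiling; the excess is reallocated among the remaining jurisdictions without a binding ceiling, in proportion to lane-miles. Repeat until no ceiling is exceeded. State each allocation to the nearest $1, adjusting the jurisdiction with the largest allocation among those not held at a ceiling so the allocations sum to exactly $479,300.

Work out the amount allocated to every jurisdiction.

Combined lane-miles = 270.3.
Pro-rata shares before constraints: Thornfield Ward 69,155.38; Bellamy Zone 99,832.00; Lower Precinct 95,044.32; Meridian Borough 102,846.47; Central District 112,421.83.
Cap binds for Central District ($51,500); remaining pool $427,800 reallocated over remaining lane-miles 206.9.
Shares after redistribution: Thornfield Ward 80,638.96 → $80,639; Bellamy Zone 116,409.57 → $116,410; Lower Precinct 110,826.87 → $110,827; Meridian Borough 119,924.60 → $119,925.
Rounding difference −$1 applied to Meridian Borough → $119,924.

Thornfield Ward: $80,639; Bellamy Zone: $116,410; Lower Precinct: $110,827; Meridian Borough: $119,924; Central District: $51,500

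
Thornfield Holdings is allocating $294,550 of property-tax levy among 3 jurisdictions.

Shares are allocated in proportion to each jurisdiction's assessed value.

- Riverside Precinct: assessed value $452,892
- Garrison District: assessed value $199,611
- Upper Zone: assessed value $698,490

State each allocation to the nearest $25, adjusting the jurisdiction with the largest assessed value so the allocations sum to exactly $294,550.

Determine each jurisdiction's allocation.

Riverside Precinct: $98,750; Garrison District: $43,525; Upper Zone: $152,275

Total assessed value = 1,350,993.
Proportional shares: Riverside Precinct 452,892/1,350,993 × $294,550 = 98,741.69; Garrison District 199,611/1,350,993 × $294,550 = 43,520.15; Upper Zone 698,490/1,350,993 × $294,550 = 152,288.15.
After rounding ($25): Riverside Precinct $98,750; Garrison District $43,525; Upper Zone $152,300. Sum = $294,575.
Difference $294,550 − $294,575 = −$25 applied to largest assessed value (Upper Zone): Upper Zone becomes $152,275.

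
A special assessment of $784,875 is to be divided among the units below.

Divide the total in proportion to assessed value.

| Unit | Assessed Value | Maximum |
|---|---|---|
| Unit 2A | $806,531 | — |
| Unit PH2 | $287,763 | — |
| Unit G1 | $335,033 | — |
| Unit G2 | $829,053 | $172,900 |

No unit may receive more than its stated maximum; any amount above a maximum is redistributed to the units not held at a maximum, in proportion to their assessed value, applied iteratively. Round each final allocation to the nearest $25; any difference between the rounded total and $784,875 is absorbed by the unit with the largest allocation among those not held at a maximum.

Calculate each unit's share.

Unit 2A: $345,325 | Unit PH2: $123,200 | Unit G1: $143,450 | Unit G2: $172,900

Sum of assessed value: 2,258,380.
Proportional shares (ignoring caps): Unit 2A 280,300.93; Unit PH2 100,008.85; Unit G1 116,437.01; Unit G2 288,128.20.
Capped: Unit G2 ($172,900); balance $611,975 reallocated over remaining assessed value 1,429,327.
Shares after redistribution: Unit 2A 345,321.13 → $345,325; Unit PH2 123,207.47 → $123,200; Unit G1 143,446.41 → $143,450.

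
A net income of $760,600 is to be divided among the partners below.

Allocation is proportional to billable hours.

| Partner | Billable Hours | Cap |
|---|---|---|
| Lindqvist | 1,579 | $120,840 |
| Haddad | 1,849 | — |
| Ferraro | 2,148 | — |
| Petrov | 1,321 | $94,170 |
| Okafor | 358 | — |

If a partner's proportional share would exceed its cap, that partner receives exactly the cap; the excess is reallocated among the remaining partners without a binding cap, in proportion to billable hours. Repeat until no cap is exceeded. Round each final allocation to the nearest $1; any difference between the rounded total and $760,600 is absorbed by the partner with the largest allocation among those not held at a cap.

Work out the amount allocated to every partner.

Lindqvist: $120,840 | Haddad: $231,641 | Ferraro: $269,099 | Petrov: $94,170 | Okafor: $44,850

Total billable hours = 7,255.
Pro-rata shares before constraints: Lindqvist 165,539.27; Haddad 193,845.54; Ferraro 225,192.12; Petrov 138,491.05; Okafor 37,532.02.
Capped: Lindqvist ($120,840), Petrov ($94,170); balance $545,590 reallocated over remaining billable hours 4,355.
Shares after redistribution: Haddad 231,640.85 → $231,641; Ferraro 269,099.27 → $269,099; Okafor 44,849.88 → $44,850.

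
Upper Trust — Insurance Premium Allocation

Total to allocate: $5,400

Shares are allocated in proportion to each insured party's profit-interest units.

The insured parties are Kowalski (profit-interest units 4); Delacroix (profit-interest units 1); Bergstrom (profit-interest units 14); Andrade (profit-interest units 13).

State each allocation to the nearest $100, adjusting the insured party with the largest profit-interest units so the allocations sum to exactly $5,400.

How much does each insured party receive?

Kowalski: $700 · Delacroix: $200 · Bergstrom: $2,300 · Andrade: $2,200

Sum of profit-interest units: 4 + 1 + 14 + 13 = 32.
Proportional shares: Kowalski 675.00; Delacroix 168.75; Bergstrom 2,362.50; Andrade 2,193.75.
Rounded to nearest $100: Kowalski $700; Delacroix $200; Bergstrom $2,400; Andrade $2,200. Sum = $5,500.
Difference $5,400 − $5,500 = −$100 applied to largest profit-interest units (Bergstrom): Bergstrom becomes $2,300.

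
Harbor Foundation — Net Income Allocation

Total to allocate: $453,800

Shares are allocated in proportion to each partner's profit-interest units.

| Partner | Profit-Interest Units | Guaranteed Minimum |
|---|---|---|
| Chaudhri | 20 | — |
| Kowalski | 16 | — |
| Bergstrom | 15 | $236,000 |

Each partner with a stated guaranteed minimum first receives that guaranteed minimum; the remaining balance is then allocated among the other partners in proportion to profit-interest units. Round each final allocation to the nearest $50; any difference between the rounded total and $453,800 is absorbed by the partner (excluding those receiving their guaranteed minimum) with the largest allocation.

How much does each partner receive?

Minimums first: Bergstrom $236,000. Residual $217,800.
Residual split over remaining profit-interest units 36: Chaudhri 121,000.00 → $121,000; Kowalski 96,800.00 → $96,800.

Chaudhri: $121,000 | Kowalski: $96,800 | Bergstrom: $236,000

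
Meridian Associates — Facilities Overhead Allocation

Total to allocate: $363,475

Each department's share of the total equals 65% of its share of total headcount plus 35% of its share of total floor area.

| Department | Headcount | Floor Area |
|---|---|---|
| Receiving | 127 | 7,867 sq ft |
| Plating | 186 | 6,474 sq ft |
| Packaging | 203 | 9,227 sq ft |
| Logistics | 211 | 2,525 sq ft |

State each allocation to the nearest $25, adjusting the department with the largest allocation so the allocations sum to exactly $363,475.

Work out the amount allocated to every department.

Headcount total 727; floor area total 26,093.
Composite weights (65% headcount + 35% floor area): Receiving 0.2191; Plating 0.2531; Packaging 0.3053; Logistics 0.2225.
Pro-rata amounts: Receiving 79,627.67; Plating 92,009.79; Packaging 110,956.64; Logistics 80,880.90.
Rounded to nearest $25: Receiving $79,625; Plating $92,000; Packaging $110,950; Logistics $80,875. Sum = $363,450.
Difference $363,475 − $363,450 = +$25 applied to largest allocation (Packaging): Packaging becomes $110,975.

Receiving: $79,625 · Plating: $92,000 · Packaging: $110,975 · Logistics: $80,875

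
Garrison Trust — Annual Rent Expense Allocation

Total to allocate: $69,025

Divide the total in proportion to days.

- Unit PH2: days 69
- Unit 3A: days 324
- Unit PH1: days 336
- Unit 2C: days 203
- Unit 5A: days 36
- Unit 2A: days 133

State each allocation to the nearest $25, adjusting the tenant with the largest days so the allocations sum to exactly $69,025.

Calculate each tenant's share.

Unit PH2: $4,325; Unit 3A: $20,325; Unit PH1: $21,050; Unit 2C: $12,725; Unit 5A: $2,250; Unit 2A: $8,350

Sum of days: 69 + 324 + 336 + 203 + 36 + 133 = 1,101.
Unrounded shares: Unit PH2 4,325.82; Unit 3A 20,312.53; Unit PH1 21,064.85; Unit 2C 12,726.68; Unit 5A 2,256.95; Unit 2A 8,338.17.
Rounded to nearest $25: Unit PH2 $4,325; Unit 3A $20,325; Unit PH1 $21,075; Unit 2C $12,725; Unit 5A $2,250; Unit 2A $8,350. Sum = $69,050.
Difference $69,025 − $69,050 = −$25 applied to largest days (Unit PH1): Unit PH1 becomes $21,050.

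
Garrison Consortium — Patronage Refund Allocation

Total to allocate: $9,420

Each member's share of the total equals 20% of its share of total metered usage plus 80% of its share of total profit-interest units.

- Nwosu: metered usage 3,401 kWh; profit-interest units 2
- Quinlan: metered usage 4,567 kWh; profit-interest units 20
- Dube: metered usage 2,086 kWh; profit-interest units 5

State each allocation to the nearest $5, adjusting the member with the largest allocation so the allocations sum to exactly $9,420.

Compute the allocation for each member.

Metered usage total 10,054; profit-interest units total 27.
Blended shares (20% metered usage + 80% profit-interest units): Nwosu 0.1269; Quinlan 0.6834; Dube 0.1896.
Raw shares: Nwosu 1,195.53; Quinlan 6,438.02; Dube 1,786.45.
Rounded to nearest $5: Nwosu $1,195; Quinlan $6,440; Dube $1,785. Sum = $9,420.
Sum already equals the total — no adjustment.

Nwosu: $1,195 | Quinlan: $6,440 | Dube: $1,785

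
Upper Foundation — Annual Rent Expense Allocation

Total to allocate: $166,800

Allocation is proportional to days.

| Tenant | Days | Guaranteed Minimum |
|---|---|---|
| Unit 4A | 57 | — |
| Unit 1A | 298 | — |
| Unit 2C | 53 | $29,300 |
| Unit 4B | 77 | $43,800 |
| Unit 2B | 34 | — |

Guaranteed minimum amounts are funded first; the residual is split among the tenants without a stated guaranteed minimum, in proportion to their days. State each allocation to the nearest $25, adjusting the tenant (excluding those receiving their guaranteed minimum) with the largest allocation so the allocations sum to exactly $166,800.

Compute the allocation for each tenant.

Minimums first: Unit 2C $29,300; Unit 4B $43,800. Remaining pool $93,700.
Remaining pool split over remaining days 389: Unit 4A 13,729.82 → $13,725; Unit 1A 71,780.46 → $71,775; Unit 2B 8,189.72 → $8,200.

Unit 4A: $13,725 · Unit 1A: $71,775 · Unit 2C: $29,300 · Unit 4B: $43,800 · Unit 2B: $8,200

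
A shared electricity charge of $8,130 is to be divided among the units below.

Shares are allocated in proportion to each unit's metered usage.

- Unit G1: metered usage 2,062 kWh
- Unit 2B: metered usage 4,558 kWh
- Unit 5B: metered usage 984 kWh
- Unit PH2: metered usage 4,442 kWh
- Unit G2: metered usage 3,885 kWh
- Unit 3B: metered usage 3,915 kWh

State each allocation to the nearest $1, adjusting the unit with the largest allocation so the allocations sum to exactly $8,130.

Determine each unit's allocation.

Sum of metered usage: 19,846.
Unrounded shares: Unit G1 2,062/19,846 × $8,130 = 844.71; Unit 2B 4,558/19,846 × $8,130 = 1,867.20; Unit 5B 984/19,846 × $8,130 = 403.10; Unit PH2 4,442/19,846 × $8,130 = 1,819.68; Unit G2 3,885/19,846 × $8,130 = 1,591.51; Unit 3B 3,915/19,846 × $8,130 = 1,603.80.
Rounded to nearest $1: Unit G1 $845; Unit 2B $1,867; Unit 5B $403; Unit PH2 $1,820; Unit G2 $1,592; Unit 3B $1,604. Sum = $8,131.
Difference $8,130 − $8,131 = −$1 applied to largest allocation (Unit 2B): Unit 2B becomes $1,866.

Unit G1: $845; Unit 2B: $1,866; Unit 5B: $403; Unit PH2: $1,820; Unit G2: $1,592; Unit 3B: $1,604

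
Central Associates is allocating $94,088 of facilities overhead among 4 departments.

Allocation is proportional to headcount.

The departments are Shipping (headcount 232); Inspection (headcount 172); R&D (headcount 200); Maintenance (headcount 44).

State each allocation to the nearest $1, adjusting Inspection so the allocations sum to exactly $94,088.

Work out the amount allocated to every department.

Sum of headcount: 648.
Unrounded shares: Shipping 232/648 × $94,088 = 33,685.83; Inspection 172/648 × $94,088 = 24,973.98; R&D 200/648 × $94,088 = 29,039.51; Maintenance 44/648 × $94,088 = 6,388.69.
At nearest $1: Shipping $33,686; Inspection $24,974; R&D $29,040; Maintenance $6,389. Sum = $94,089.
Difference $94,088 − $94,089 = −$1 applied to Inspection: Inspection becomes $24,973.

Shipping: $33,686 · Inspection: $24,973 · R&D: $29,040 · Maintenance: $6,389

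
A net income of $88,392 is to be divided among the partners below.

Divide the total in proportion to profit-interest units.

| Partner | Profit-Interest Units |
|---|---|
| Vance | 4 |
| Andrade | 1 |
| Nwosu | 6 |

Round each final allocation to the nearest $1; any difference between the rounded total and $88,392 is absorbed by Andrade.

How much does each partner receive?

Vance: $32,143 · Andrade: $8,035 · Nwosu: $48,214

Total profit-interest units = 11.
Unrounded shares: Vance 4/11 × $88,392 = 32,142.55; Andrade 1/11 × $88,392 = 8,035.64; Nwosu 6/11 × $88,392 = 48,213.82.
At nearest $1: Vance $32,143; Andrade $8,036; Nwosu $48,214. Sum = $88,393.
Difference $88,392 − $88,393 = −$1 applied to Andrade: Andrade becomes $8,035.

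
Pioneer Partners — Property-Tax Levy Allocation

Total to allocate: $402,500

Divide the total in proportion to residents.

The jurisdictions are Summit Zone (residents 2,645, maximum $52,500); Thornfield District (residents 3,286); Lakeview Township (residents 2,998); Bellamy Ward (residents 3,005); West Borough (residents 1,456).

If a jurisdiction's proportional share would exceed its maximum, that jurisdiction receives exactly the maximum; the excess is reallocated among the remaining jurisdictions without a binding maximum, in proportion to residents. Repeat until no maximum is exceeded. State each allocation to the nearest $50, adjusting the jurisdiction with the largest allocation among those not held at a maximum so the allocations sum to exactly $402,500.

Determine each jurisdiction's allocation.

Combined residents = 13,390.
Proportional shares (ignoring caps): Summit Zone 79,508.03; Thornfield District 98,776.33; Lakeview Township 90,119.12; Bellamy Ward 90,329.54; West Borough 43,766.99.
Held at cap: Summit Zone ($52,500); balance $350,000 reallocated over remaining residents 10,745.
Redistributed shares: Thornfield District 107,035.83 → $107,050; Lakeview Township 97,654.72 → $97,650; Bellamy Ward 97,882.74 → $97,900; West Borough 47,426.71 → $47,450.
Rounding difference −$50 applied to Thornfield District → $107,000.

Summit Zone: $52,500 | Thornfield District: $107,000 | Lakeview Township: $97,650 | Bellamy Ward: $97,900 | West Borough: $47,450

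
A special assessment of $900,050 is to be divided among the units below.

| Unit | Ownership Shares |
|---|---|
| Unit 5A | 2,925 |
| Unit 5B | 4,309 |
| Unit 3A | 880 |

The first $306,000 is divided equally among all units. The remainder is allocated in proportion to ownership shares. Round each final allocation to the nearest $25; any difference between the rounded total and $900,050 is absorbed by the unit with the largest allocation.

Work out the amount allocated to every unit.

First tranche $306,000 split equally: $102,000 each.
Remainder $594,050 by ownership shares (total 8,114): Unit 5A 214,147.92 → $214,150; Unit 5B 315,474.67 → $315,475; Unit 3A 64,427.41 → $64,425.
Totals: Unit 5A $102,000 + $214,150 = $316,150; Unit 5B $102,000 + $315,475 = $417,475; Unit 3A $102,000 + $64,425 = $166,425.

Unit 5A: $316,150 | Unit 5B: $417,475 | Unit 3A: $166,425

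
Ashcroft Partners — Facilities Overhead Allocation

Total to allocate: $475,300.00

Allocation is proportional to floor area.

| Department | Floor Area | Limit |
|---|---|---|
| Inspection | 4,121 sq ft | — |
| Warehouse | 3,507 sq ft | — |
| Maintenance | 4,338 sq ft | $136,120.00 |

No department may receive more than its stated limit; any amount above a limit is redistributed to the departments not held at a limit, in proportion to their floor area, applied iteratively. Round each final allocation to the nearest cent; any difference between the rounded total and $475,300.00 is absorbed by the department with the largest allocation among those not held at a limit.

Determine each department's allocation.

Inspection: $183,240.79 | Warehouse: $155,939.21 | Maintenance: $136,120.00

Combined floor area = 11,966.
Pro-rata shares before constraints: Inspection 163,689.7292; Warehouse 139,301.1115; Maintenance 172,309.1593.
Cap binds for Maintenance ($136,120.00); residual $339,180.00 reallocated over remaining floor area 7,628.
Shares after redistribution: Inspection 183,240.7944 → $183,240.79; Warehouse 155,939.2056 → $155,939.21.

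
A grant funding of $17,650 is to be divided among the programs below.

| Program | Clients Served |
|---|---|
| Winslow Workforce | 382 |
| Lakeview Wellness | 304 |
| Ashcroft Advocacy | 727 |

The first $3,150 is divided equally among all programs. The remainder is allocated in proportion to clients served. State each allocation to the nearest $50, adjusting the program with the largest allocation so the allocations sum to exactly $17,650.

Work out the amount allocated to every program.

Equal tier: $3,150 ÷ 3 = $1,050 apiece.
Remainder $14,500 by clients served (total 1,413): Winslow Workforce 3,920.03 → $3,900; Lakeview Wellness 3,119.60 → $3,100; Ashcroft Advocacy 7,460.37 → $7,450.
Rounding difference +$50 on remainder applied to Ashcroft Advocacy.
Totals: Winslow Workforce $1,050 + $3,900 = $4,950; Lakeview Wellness $1,050 + $3,100 = $4,150; Ashcroft Advocacy $1,050 + $7,500 = $8,550.

Winslow Workforce: $4,950 · Lakeview Wellness: $4,150 · Ashcroft Advocacy: $8,550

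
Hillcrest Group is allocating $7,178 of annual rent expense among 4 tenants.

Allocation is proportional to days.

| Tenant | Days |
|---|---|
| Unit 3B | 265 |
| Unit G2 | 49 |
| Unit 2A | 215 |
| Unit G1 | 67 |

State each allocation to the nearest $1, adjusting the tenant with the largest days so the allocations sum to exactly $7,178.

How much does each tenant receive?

Unit 3B: $3,192 · Unit G2: $590 · Unit 2A: $2,589 · Unit G1: $807

Days total: 265 + 49 + 215 + 67 = 596.
Unrounded shares: Unit 3B 3,191.56; Unit G2 590.14; Unit 2A 2,589.38; Unit G1 806.92.
After rounding ($1): Unit 3B $3,192; Unit G2 $590; Unit 2A $2,589; Unit G1 $807. Sum = $7,178.
Sum already equals the total — no adjustment.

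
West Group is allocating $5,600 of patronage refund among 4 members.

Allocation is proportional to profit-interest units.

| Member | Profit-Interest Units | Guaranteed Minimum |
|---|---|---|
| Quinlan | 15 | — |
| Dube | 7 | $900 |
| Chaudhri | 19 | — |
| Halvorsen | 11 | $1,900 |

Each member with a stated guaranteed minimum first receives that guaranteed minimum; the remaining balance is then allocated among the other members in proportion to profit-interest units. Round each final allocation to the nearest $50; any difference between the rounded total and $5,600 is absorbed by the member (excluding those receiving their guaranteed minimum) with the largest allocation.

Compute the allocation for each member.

Guaranteed amounts: Dube $900; Halvorsen $1,900. Residual $2,800.
Residual split over remaining profit-interest units 34: Quinlan 1,235.29 → $1,250; Chaudhri 1,564.71 → $1,550.

Quinlan: $1,250 | Dube: $900 | Chaudhri: $1,550 | Halvorsen: $1,900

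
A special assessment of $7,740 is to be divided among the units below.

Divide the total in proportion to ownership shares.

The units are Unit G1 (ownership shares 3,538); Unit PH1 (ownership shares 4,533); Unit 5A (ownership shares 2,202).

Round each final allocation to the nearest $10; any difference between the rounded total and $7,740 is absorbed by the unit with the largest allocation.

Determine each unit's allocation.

Unit G1: $2,670 · Unit PH1: $3,410 · Unit 5A: $1,660

Combined ownership shares = 10,273.
Raw shares: Unit G1 3,538/10,273 × $7,740 = 2,665.64; Unit PH1 4,533/10,273 × $7,740 = 3,415.30; Unit 5A 2,202/10,273 × $7,740 = 1,659.06.
At nearest $10: Unit G1 $2,670; Unit PH1 $3,420; Unit 5A $1,660. Sum = $7,750.
Difference $7,740 − $7,750 = −$10 applied to largest allocation (Unit PH1): Unit PH1 becomes $3,410.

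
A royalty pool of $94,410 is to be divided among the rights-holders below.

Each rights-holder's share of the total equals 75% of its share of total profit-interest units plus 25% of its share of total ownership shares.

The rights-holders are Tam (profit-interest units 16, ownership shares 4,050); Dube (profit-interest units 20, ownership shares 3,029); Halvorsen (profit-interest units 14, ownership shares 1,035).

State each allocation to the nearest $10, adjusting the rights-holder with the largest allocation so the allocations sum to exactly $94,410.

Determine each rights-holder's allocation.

Profit-interest units total 50; ownership shares total 8,114.
Combined weights (75% profit-interest units + 25% ownership shares): Tam 0.3648; Dube 0.3933; Halvorsen 0.2419.
Proportional shares: Tam 34,439.29; Dube 37,133.94; Halvorsen 22,836.77.
At nearest $10: Tam $34,440; Dube $37,130; Halvorsen $22,840. Sum = $94,410.
Sum already equals the total — no adjustment.

Tam: $34,440 · Dube: $37,130 · Halvorsen: $22,840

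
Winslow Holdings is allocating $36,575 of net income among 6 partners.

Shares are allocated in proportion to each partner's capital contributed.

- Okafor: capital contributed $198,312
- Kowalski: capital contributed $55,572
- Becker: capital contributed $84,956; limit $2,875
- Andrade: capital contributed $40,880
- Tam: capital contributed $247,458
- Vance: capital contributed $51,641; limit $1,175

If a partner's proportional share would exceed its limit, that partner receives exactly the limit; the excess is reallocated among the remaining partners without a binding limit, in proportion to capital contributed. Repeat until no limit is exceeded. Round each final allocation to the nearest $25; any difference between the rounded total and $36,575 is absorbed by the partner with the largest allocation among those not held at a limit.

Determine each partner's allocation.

Okafor: $11,900 | Kowalski: $3,325 | Becker: $2,875 | Andrade: $2,450 | Tam: $14,850 | Vance: $1,175

Capital contributed total: 678,819.
Unconstrained shares: Okafor 10,685.12; Kowalski 2,994.24; Becker 4,577.46; Andrade 2,202.63; Tam 13,333.12; Vance 2,782.43.
Capped: Becker ($2,875), Vance ($1,175); remaining pool $32,525 reallocated over remaining capital contributed 542,222.
Redistributed shares: Okafor 11,895.68 → $11,900; Kowalski 3,333.47 → $3,325; Andrade 2,452.17 → $2,450; Tam 14,843.68 → $14,850.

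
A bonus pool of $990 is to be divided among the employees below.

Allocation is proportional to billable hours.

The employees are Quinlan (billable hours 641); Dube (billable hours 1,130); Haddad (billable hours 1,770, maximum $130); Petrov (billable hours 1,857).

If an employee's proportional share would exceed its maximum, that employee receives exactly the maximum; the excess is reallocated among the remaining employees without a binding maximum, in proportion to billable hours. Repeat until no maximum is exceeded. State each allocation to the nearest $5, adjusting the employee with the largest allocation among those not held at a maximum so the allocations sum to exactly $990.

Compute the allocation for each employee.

Quinlan: $150 · Dube: $270 · Haddad: $130 · Petrov: $440

Total billable hours = 5,398.
Pro-rata shares before constraints: Quinlan 117.56; Dube 207.24; Haddad 324.62; Petrov 340.58.
Held at cap: Haddad ($130); balance $860 reallocated over remaining billable hours 3,628.
Shares after redistribution: Quinlan 151.95 → $150; Dube 267.86 → $270; Petrov 440.19 → $440.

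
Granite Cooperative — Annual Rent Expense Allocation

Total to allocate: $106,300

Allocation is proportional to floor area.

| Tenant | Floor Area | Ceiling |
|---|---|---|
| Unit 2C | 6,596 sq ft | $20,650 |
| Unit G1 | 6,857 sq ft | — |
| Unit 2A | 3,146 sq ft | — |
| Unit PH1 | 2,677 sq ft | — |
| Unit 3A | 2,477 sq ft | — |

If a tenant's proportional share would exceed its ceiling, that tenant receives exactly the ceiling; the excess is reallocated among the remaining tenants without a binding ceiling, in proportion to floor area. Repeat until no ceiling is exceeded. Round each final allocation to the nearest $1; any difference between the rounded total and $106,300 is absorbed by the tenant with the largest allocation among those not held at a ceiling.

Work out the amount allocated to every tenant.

Unit 2C: $20,650 · Unit G1: $38,748 · Unit 2A: $17,778 · Unit PH1: $15,127 · Unit 3A: $13,997

Total floor area = 21,753.
Pro-rata shares before constraints: Unit 2C 32,232.56; Unit G1 33,507.98; Unit 2A 15,373.503; Unit PH1 13,081.65; Unit 3A 12,104.31.
Held at cap: Unit 2C ($20,650); residual $85,650 reallocated over remaining floor area 15,157.
Redistributed shares: Unit G1 38,747.91 → $38,748; Unit 2A 17,777.59 → $17,778; Unit PH1 15,127.34 → $15,127; Unit 3A 13,997.17 → $13,997.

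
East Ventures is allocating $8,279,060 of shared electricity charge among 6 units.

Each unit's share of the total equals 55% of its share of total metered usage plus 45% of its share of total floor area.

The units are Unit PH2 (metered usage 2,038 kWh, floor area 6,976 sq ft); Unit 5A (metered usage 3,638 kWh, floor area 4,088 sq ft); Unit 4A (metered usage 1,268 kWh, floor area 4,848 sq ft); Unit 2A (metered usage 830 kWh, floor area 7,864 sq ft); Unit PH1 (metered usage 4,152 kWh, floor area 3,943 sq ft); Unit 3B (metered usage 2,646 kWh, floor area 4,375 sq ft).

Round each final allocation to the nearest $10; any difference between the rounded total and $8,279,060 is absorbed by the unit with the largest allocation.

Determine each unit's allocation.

Totals — metered usage 14,572, floor area 32,094.
Composite weights (55% metered usage + 45% floor area): Unit PH2 0.1747; Unit 5A 0.1946; Unit 4A 0.1158; Unit 2A 0.1416; Unit PH1 0.2120; Unit 3B 0.1612.
Proportional shares: Unit PH2 1,446,634.67; Unit 5A 1,611,356.82; Unit 4A 958,998.54; Unit 2A 1,172,238.76; Unit PH1 1,755,140.32; Unit 3B 1,334,690.90.
Rounded to nearest $10: Unit PH2 $1,446,630; Unit 5A $1,611,360; Unit 4A $959,000; Unit 2A $1,172,240; Unit PH1 $1,755,140; Unit 3B $1,334,690. Sum = $8,279,060.
No rounding difference to absorb.

Unit PH2: $1,446,630 · Unit 5A: $1,611,360 · Unit 4A: $959,000 · Unit 2A: $1,172,240 · Unit PH1: $1,755,140 · Unit 3B: $1,334,690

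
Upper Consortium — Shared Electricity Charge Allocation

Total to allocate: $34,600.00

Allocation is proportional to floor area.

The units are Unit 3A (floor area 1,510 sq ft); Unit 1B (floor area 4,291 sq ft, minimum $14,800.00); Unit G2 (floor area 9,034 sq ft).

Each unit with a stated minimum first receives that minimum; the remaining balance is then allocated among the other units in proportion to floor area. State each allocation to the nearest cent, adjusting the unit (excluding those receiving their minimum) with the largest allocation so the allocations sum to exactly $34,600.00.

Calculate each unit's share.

Unit 3A: $2,835.55; Unit 1B: $14,800.00; Unit G2: $16,964.45

Guaranteed amounts: Unit 1B $14,800.00. Remaining pool $19,800.00.
Remaining pool split over remaining floor area 10,544: Unit 3A 2,835.5463 → $2,835.55; Unit G2 16,964.4537 → $16,964.45.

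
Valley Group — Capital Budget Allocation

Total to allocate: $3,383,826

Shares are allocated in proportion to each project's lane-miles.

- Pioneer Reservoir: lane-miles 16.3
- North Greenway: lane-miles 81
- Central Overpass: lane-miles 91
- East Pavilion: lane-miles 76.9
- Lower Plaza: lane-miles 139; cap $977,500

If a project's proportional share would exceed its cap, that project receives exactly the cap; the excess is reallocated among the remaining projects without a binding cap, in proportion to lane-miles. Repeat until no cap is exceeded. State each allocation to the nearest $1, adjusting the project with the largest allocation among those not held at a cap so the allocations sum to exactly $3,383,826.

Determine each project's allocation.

Total lane-miles = 404.2.
Unconstrained shares: Pioneer Reservoir 136,458.10; North Greenway 678,104.67; Central Overpass 761,821.29; East Pavilion 643,780.85; Lower Plaza 1,163,661.09.
Cap binds for Lower Plaza ($977,500); balance $2,406,326 reallocated over remaining lane-miles 265.2.
Remaining shares: Pioneer Reservoir 147,900.13 → $147,900; North Greenway 734,963.82 → $734,964; Central Overpass 825,700.10 → $825,700; East Pavilion 697,761.95 → $697,762.

Pioneer Reservoir: $147,900 | North Greenway: $734,964 | Central Overpass: $825,700 | East Pavilion: $697,762 | Lower Plaza: $977,500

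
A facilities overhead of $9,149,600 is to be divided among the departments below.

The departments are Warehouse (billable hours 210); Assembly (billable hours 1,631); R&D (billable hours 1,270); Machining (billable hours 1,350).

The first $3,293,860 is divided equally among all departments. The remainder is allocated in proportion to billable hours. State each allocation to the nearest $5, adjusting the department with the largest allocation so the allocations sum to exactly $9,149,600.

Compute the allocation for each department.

Warehouse: $1,099,120; Assembly: $2,964,400; R&D: $2,490,535; Machining: $2,595,545

$3,293,860 shared equally gives $823,465 per department.
Remainder $5,855,740 by billable hours (total 4,461): Warehouse 275,656.89 → $275,655; Assembly 2,140,935.20 → $2,140,935; R&D 1,667,067.88 → $1,667,070; Machining 1,772,080.03 → $1,772,080.
Totals: Warehouse $823,465 + $275,655 = $1,099,120; Assembly $823,465 + $2,140,935 = $2,964,400; R&D $823,465 + $1,667,070 = $2,490,535; Machining $823,465 + $1,772,080 = $2,595,545.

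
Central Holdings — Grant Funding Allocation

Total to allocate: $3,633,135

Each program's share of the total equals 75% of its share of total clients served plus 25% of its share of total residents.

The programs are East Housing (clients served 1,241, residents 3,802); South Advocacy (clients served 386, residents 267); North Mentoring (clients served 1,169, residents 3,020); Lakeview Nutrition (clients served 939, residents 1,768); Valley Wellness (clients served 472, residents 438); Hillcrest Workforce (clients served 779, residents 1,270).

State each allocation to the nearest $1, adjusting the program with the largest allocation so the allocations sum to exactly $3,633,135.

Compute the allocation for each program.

Totals — clients served 4,986, residents 10,565.
Composite weights (75% clients served + 25% residents): East Housing 0.2766; South Advocacy 0.0644; North Mentoring 0.2473; Lakeview Nutrition 0.1831; Valley Wellness 0.0814; Hillcrest Workforce 0.1472.
Unrounded shares: East Housing 1,005,068.85; South Advocacy 233,903.43; North Mentoring 898,491.49; Lakeview Nutrition 665,160.67; Valley Wellness 295,603.52; Hillcrest Workforce 534,907.04.
At nearest $1: East Housing $1,005,069; South Advocacy $233,903; North Mentoring $898,491; Lakeview Nutrition $665,161; Valley Wellness $295,604; Hillcrest Workforce $534,907. Sum = $3,633,135.
No rounding difference to absorb.

East Housing: $1,005,069; South Advocacy: $233,903; North Mentoring: $898,491; Lakeview Nutrition: $665,161; Valley Wellness: $295,604; Hillcrest Workforce: $534,907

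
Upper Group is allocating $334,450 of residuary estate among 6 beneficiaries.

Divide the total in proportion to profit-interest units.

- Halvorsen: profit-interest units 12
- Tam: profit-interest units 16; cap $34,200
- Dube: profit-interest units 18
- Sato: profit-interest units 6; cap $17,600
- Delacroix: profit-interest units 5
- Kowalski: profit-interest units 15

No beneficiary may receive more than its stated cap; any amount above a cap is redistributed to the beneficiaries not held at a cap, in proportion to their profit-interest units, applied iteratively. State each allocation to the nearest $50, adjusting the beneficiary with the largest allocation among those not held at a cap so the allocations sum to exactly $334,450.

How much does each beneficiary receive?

Total profit-interest units = 72.
Pro-rata shares before constraints: Halvorsen 55,741.67; Tam 74,322.22; Dube 83,612.50; Sato 27,870.83; Delacroix 23,225.69; Kowalski 69,677.08.
Capped: Tam ($34,200), Sato ($17,600); residual $282,650 reallocated over remaining profit-interest units 50.
Shares after redistribution: Halvorsen 67,836.00 → $67,850; Dube 101,754.00 → $101,750; Delacroix 28,265.00 → $28,250; Kowalski 84,795.00 → $84,800.

Halvorsen: $67,850 · Tam: $34,200 · Dube: $101,750 · Sato: $17,600 · Delacroix: $28,250 · Kowalski: $84,800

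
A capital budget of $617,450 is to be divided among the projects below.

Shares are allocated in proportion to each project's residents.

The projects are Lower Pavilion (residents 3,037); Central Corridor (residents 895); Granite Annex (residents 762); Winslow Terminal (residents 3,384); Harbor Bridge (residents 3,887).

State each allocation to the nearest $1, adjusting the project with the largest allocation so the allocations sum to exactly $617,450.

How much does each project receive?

Lower Pavilion: $156,723 · Central Corridor: $46,186 · Granite Annex: $39,323 · Winslow Terminal: $174,630 · Harbor Bridge: $200,588

Residents total: 11,965.
Raw shares: Lower Pavilion 3,037/11,965 × $617,450 = 156,723.41; Central Corridor 895/11,965 × $617,450 = 46,186.19; Granite Annex 762/11,965 × $617,450 = 39,322.77; Winslow Terminal 3,384/11,965 × $617,450 = 174,630.24; Harbor Bridge 3,887/11,965 × $617,450 = 200,587.39.
After rounding ($1): Lower Pavilion $156,723; Central Corridor $46,186; Granite Annex $39,323; Winslow Terminal $174,630; Harbor Bridge $200,587. Sum = $617,449.
Difference $617,450 − $617,449 = +$1 applied to largest allocation (Harbor Bridge): Harbor Bridge becomes $200,588.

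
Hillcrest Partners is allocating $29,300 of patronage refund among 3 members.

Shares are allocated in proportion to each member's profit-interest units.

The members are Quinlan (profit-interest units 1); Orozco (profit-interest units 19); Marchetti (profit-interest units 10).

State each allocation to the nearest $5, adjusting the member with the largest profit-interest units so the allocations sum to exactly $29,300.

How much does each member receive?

Quinlan: $975; Orozco: $18,560; Marchetti: $9,765

Total profit-interest units = 30.
Unrounded shares: Quinlan 1/30 × $29,300 = 976.67; Orozco 19/30 × $29,300 = 18,556.67; Marchetti 10/30 × $29,300 = 9,766.67.
At nearest $5: Quinlan $975; Orozco $18,555; Marchetti $9,765. Sum = $29,295.
Difference $29,300 − $29,295 = +$5 applied to largest profit-interest units (Orozco): Orozco becomes $18,560.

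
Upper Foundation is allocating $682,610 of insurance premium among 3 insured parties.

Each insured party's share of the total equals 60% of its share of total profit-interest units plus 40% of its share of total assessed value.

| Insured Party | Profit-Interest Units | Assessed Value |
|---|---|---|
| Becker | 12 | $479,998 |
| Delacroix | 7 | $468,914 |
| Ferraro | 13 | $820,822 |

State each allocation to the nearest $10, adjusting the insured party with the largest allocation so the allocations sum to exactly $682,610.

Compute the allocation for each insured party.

Profit-interest units total 32; assessed value total 1,769,734.
Composite weights (60% profit-interest units + 40% assessed value): Becker 0.3335; Delacroix 0.2372; Ferraro 0.4293.
Unrounded shares: Becker 227,643.90; Delacroix 161,939.12; Ferraro 293,026.98.
At nearest $10: Becker $227,640; Delacroix $161,940; Ferraro $293,030. Sum = $682,610.
No rounding difference to absorb.

Becker: $227,640 · Delacroix: $161,940 · Ferraro: $293,030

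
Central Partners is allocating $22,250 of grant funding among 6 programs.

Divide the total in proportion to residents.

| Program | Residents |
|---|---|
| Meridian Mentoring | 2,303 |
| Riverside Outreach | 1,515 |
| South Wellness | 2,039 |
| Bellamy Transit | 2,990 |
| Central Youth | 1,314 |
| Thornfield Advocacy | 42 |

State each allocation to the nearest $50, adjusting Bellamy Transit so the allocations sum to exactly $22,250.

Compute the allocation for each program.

Meridian Mentoring: $5,000; Riverside Outreach: $3,300; South Wellness: $4,450; Bellamy Transit: $6,550; Central Youth: $2,850; Thornfield Advocacy: $100

Residents total: 10,203.
Unrounded shares: Meridian Mentoring 2,303/10,203 × $22,250 = 5,022.22; Riverside Outreach 1,515/10,203 × $22,250 = 3,303.81; South Wellness 2,039/10,203 × $22,250 = 4,446.51; Bellamy Transit 2,990/10,203 × $22,250 = 6,520.39; Central Youth 1,314/10,203 × $22,250 = 2,865.48; Thornfield Advocacy 42/10,203 × $22,250 = 91.59.
Rounded to nearest $50: Meridian Mentoring $5,000; Riverside Outreach $3,300; South Wellness $4,450; Bellamy Transit $6,500; Central Youth $2,850; Thornfield Advocacy $100. Sum = $22,200.
Difference $22,250 − $22,200 = +$50 applied to Bellamy Transit: Bellamy Transit becomes $6,550.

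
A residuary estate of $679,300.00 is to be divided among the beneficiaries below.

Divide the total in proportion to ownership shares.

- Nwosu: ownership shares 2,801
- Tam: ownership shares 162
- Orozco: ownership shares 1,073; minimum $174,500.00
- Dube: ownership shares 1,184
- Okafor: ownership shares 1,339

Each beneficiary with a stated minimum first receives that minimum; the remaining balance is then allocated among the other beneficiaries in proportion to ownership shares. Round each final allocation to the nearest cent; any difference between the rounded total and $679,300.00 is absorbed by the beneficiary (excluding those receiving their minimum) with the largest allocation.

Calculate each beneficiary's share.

Fund the minimums — Orozco $174,500.00. Balance $504,800.00.
Balance split over remaining ownership shares 5,486: Nwosu 257,736.9304 → $257,736.93; Tam 14,906.5986 → $14,906.60; Dube 108,946.9923 → $108,946.99; Okafor 123,209.4787 → $123,209.48.

Nwosu: $257,736.93 | Tam: $14,906.60 | Orozco: $174,500.00 | Dube: $108,946.99 | Okafor: $123,209.48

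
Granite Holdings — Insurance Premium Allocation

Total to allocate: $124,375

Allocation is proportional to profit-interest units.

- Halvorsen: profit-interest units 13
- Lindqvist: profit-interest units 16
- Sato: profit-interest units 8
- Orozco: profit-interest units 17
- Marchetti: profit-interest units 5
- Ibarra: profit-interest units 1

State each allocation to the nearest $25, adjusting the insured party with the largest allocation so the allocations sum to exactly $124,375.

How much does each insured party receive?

Total profit-interest units = 60.
Pro-rata amounts: Halvorsen 13/60 × $124,375 = 26,947.92; Lindqvist 16/60 × $124,375 = 33,166.67; Sato 8/60 × $124,375 = 16,583.33; Orozco 17/60 × $124,375 = 35,239.58; Marchetti 5/60 × $124,375 = 10,364.58; Ibarra 1/60 × $124,375 = 2,072.92.
At nearest $25: Halvorsen $26,950; Lindqvist $33,175; Sato $16,575; Orozco $35,250; Marchetti $10,375; Ibarra $2,075. Sum = $124,400.
Difference $124,375 − $124,400 = −$25 applied to largest allocation (Orozco): Orozco becomes $35,225.

Halvorsen: $26,950; Lindqvist: $33,175; Sato: $16,575; Orozco: $35,225; Marchetti: $10,375; Ibarra: $2,075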